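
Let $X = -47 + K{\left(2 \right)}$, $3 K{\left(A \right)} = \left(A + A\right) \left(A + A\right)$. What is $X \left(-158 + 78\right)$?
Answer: $\frac{10000}{3} \approx 3333.3$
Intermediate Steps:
$K{\left(A \right)} = \frac{4 A^{2}}{3}$ ($K{\left(A \right)} = \frac{\left(A + A\right) \left(A + A\right)}{3} = \frac{2 A 2 A}{3} = \frac{4 A^{2}}{3}$)
$X = - \frac{125}{3}$ ($X = -47 + \frac{4 \cdot 2^{2}}{3} = -47 + \frac{4}{3} \cdot 4 = -47 + \frac{16}{3} = - \frac{125}{3} \approx -41.667$)
$X \left(-158 + 78\right) = - \frac{125 \left(-158 + 78\right)}{3} = \left(- \frac{125}{3}\right) \left(-80\right) = \frac{10000}{3}$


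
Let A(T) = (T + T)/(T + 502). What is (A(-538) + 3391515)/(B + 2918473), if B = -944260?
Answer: 30523904/17767917 ≈ 1.7179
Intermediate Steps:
A(T) = 2*T/(502 + T) (A(T) = (2*T)/(502 + T) = 2*T/(502 + T))
(A(-538) + 3391515)/(B + 2918473) = (2*(-538)/(502 - 538) + 3391515)/(-944260 + 2918473) = (2*(-538)/(-36) + 3391515)/1974213 = (2*(-538)*(-1/36) + 3391515)*(1/1974213) = (269/9 + 3391515)*(1/1974213) = (30523904/9)*(1/1974213) = 30523904/17767917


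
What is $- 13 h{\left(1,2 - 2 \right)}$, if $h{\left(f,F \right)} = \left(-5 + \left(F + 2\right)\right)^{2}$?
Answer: $-117$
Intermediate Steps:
$h{\left(f,F \right)} = \left(-3 + F\right)^{2}$ ($h{\left(f,F \right)} = \left(-5 + \left(2 + F\right)\right)^{2} = \left(-3 + F\right)^{2}$)
$- 13 h{\left(1,2 - 2 \right)} = - 13 \left(-3 + \left(2 - 2\right)\right)^{2} = - 13 \left(-3 + 0\right)^{2} = - 13 \left(-3\right)^{2} = \left(-13\right) 9 = -117$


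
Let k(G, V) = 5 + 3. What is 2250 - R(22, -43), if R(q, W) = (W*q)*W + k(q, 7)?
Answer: -38436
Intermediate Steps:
k(G, V) = 8
R(q, W) = 8 + q*W**2 (R(q, W) = (W*q)*W + 8 = q*W**2 + 8 = 8 + q*W**2)
2250 - R(22, -43) = 2250 - (8 + 22*(-43)**2) = 2250 - (8 + 22*1849) = 2250 - (8 + 40678) = 2250 - 1*40686 = 2250 - 40686 = -38436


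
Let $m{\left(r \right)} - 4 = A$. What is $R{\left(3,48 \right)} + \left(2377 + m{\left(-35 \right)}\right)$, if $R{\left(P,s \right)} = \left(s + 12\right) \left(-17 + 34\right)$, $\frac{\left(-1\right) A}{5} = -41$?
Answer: $3606$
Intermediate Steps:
$A = 205$ ($A = \left(-5\right) \left(-41\right) = 205$)
$m{\left(r \right)} = 209$ ($m{\left(r \right)} = 4 + 205 = 209$)
$R{\left(P,s \right)} = 204 + 17 s$ ($R{\left(P,s \right)} = \left(12 + s\right) 17 = 204 + 17 s$)
$R{\left(3,48 \right)} + \left(2377 + m{\left(-35 \right)}\right) = \left(204 + 17 \cdot 48\right) + \left(2377 + 209\right) = \left(204 + 816\right) + 2586 = 1020 + 2586 = 3606$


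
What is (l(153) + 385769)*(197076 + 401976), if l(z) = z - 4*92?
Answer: 230966894808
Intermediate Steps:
l(z) = -368 + z (l(z) = z - 368 = -368 + z)
(l(153) + 385769)*(197076 + 401976) = ((-368 + 153) + 385769)*(197076 + 401976) = (-215 + 385769)*599052 = 385554*599052 = 230966894808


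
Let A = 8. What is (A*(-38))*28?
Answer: -8512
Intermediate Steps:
(A*(-38))*28 = (8*(-38))*28 = -304*28 = -8512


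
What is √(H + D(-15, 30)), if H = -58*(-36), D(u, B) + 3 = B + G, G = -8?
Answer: 7*√43 ≈ 45.902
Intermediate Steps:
D(u, B) = -11 + B (D(u, B) = -3 + (B - 8) = -3 + (-8 + B) = -11 + B)
H = 2088
√(H + D(-15, 30)) = √(2088 + (-11 + 30)) = √(2088 + 19) = √2107 = 7*√43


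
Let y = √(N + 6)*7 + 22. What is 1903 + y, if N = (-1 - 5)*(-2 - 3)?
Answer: 1967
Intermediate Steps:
N = 30 (N = -6*(-5) = 30)
y = 64 (y = √(30 + 6)*7 + 22 = √36*7 + 22 = 6*7 + 22 = 42 + 22 = 64)
1903 + y = 1903 + 64 = 1967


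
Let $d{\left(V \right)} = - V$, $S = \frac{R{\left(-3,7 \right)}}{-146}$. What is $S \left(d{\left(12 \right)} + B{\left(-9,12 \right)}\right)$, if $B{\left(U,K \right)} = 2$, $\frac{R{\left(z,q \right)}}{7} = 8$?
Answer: $\frac{280}{73} \approx 3.8356$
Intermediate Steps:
$R{\left(z,q \right)} = 56$ ($R{\left(z,q \right)} = 7 \cdot 8 = 56$)
$S = - \frac{28}{73}$ ($S = \frac{56}{-146} = 56 \left(- \frac{1}{146}\right) = - \frac{28}{73} \approx -0.38356$)
$S \left(d{\left(12 \right)} + B{\left(-9,12 \right)}\right) = - \frac{28 \left(\left(-1\right) 12 + 2\right)}{73} = - \frac{28 \left(-12 + 2\right)}{73} = \left(- \frac{28}{73}\right) \left(-10\right) = \frac{280}{73}$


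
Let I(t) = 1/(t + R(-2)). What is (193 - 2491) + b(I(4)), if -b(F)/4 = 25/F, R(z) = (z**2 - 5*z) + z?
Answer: -3898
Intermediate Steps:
R(z) = z**2 - 4*z
I(t) = 1/(12 + t) (I(t) = 1/(t - 2*(-4 - 2)) = 1/(t - 2*(-6)) = 1/(t + 12) = 1/(12 + t))
b(F) = -100/F
(193 - 2491) + b(I(4)) = (193 - 2491) - 100/(1/(12 + 4)) = -2298 - 100/(1/16) = -2298 - 100/1/16 = -2298 - 100*16 = -2298 - 1600 = -3898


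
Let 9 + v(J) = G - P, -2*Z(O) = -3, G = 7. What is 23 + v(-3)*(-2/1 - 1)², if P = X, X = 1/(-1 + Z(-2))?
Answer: -13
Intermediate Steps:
Z(O) = 3/2 (Z(O) = -½*(-3) = 3/2)
X = 2 (X = 1/(-1 + 3/2) = 1/(½) = 2)
P = 2
v(J) = -4 (v(J) = -9 + (7 - 1*2) = -9 + (7 - 2) = -9 + 5 = -4)
23 + v(-3)*(-2/1 - 1)² = 23 - 4*(-2/1 - 1)² = 23 - 4*(-2*1 - 1)² = 23 - 4*(-2 - 1)² = 23 - 4*(-3)² = 23 - 4*9 = 23 - 36 = -13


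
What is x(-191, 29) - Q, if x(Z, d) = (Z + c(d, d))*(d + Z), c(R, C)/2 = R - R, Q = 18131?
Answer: 12811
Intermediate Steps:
c(R, C) = 0 (c(R, C) = 2*(R - R) = 2*0 = 0)
x(Z, d) = Z*(Z + d) (x(Z, d) = (Z + 0)*(d + Z) = Z*(Z + d))
x(-191, 29) - Q = -191*(-191 + 29) - 1*18131 = -191*(-162) - 18131 = 30942 - 18131 = 12811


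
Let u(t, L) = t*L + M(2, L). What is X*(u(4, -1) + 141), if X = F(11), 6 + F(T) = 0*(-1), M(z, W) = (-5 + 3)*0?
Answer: -822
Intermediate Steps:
M(z, W) = 0 (M(z, W) = -2*0 = 0)
F(T) = -6 (F(T) = -6 + 0*(-1) = -6 + 0 = -6)
X = -6
u(t, L) = L*t (u(t, L) = t*L + 0 = L*t + 0 = L*t)
X*(u(4, -1) + 141) = -6*(-1*4 + 141) = -6*(-4 + 141) = -6*137 = -822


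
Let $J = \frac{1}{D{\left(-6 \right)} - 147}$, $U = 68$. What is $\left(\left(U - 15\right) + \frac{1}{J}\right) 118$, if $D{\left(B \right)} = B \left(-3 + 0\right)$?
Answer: $-8968$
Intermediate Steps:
$D{\left(B \right)} = - 3 B$ ($D{\left(B \right)} = B \left(-3\right) = - 3 B$)
$J = - \frac{1}{129}$ ($J = \frac{1}{\left(-3\right) \left(-6\right) - 147} = \frac{1}{18 - 147} = \frac{1}{-129} = - \frac{1}{129} \approx -0.0077519$)
$\left(\left(U - 15\right) + \frac{1}{J}\right) 118 = \left(\left(68 - 15\right) + \frac{1}{- \frac{1}{129}}\right) 118 = \left(53 - 129\right) 118 = \left(-76\right) 118 = -8968$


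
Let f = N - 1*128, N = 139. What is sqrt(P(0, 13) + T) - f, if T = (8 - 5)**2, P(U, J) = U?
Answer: -8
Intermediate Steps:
T = 9 (T = 3**2 = 9)
f = 11 (f = 139 - 1*128 = 139 - 128 = 11)
sqrt(P(0, 13) + T) - f = sqrt(0 + 9) - 1*11 = sqrt(9) - 11 = 3 - 11 = -8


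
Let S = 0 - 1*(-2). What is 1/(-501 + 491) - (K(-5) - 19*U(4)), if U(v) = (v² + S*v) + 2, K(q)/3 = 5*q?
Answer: 5689/10 ≈ 568.90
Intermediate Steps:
S = 2 (S = 0 + 2 = 2)
K(q) = 15*q (K(q) = 3*(5*q) = 15*q)
U(v) = 2 + v² + 2*v (U(v) = (v² + 2*v) + 2 = 2 + v² + 2*v)
1/(-501 + 491) - (K(-5) - 19*U(4)) = 1/(-501 + 491) - (15*(-5) - 19*(2 + 4² + 2*4)) = 1/(-10) - (-75 - 19*(2 + 16 + 8)) = -⅒ - (-75 - 19*26) = -⅒ - (-75 - 494) = -⅒ - 1*(-569) = -⅒ + 569 = 5689/10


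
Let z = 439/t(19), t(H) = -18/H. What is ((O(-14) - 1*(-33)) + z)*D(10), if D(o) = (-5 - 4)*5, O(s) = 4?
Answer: 38375/2 ≈ 19188.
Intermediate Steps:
D(o) = -45 (D(o) = -9*5 = -45)
z = -8341/18 (z = 439/((-18/19)) = 439/((-18*1/19)) = 439/(-18/19) = 439*(-19/18) = -8341/18 ≈ -463.39)
((O(-14) - 1*(-33)) + z)*D(10) = ((4 - 1*(-33)) - 8341/18)*(-45) = ((4 + 33) - 8341/18)*(-45) = (37 - 8341/18)*(-45) = -7675/18*(-45) = 38375/2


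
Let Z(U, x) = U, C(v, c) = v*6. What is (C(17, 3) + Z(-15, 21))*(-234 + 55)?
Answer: -15573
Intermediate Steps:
C(v, c) = 6*v
(C(17, 3) + Z(-15, 21))*(-234 + 55) = (6*17 - 15)*(-234 + 55) = (102 - 15)*(-179) = 87*(-179) = -15573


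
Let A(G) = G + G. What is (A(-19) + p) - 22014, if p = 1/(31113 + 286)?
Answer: -692410747/31399 ≈ -22052.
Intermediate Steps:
A(G) = 2*G
p = 1/31399 ≈ 3.1848e-5
(A(-19) + p) - 22014 = (2*(-19) + 1/31399) - 22014 = (-38 + 1/31399) - 22014 = -1193161/31399 - 22014 = -692410747/31399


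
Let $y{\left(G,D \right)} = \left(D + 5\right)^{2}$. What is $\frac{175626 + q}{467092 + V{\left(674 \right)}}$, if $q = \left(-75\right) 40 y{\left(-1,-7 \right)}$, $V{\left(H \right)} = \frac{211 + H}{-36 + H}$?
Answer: $\frac{104393388}{298005581} \approx 0.35031$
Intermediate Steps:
$y{\left(G,D \right)} = \left(5 + D\right)^{2}$
$V{\left(H \right)} = \frac{211 + H}{-36 + H}$
$q = -12000$ ($q = \left(-75\right) 40 \left(5 - 7\right)^{2} = - 3000 \left(-2\right)^{2} = \left(-3000\right) 4 = -12000$)
$\frac{175626 + q}{467092 + V{\left(674 \right)}} = \frac{175626 - 12000}{467092 + \frac{211 + 674}{-36 + 674}} = \frac{163626}{467092 + \frac{1}{638} \cdot 885} = \frac{163626}{467092 + \frac{885}{638}} = \frac{163626}{\frac{298005581}{638}} = 163626 \cdot \frac{638}{298005581} = \frac{104393388}{298005581}$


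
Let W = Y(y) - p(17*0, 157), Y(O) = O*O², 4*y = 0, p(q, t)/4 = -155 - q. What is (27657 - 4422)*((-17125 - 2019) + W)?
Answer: -430405140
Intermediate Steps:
p(q, t) = -620 - 4*q (p(q, t) = 4*(-155 - q) = -620 - 4*q)
y = 0 (y = (¼)*0 = 0)
Y(O) = O³
W = 620 (W = 0³ - (-620 - 68*0) = 0 - (-620 - 4*0) = 0 - (-620 + 0) = 0 - 1*(-620) = 0 + 620 = 620)
(27657 - 4422)*((-17125 - 2019) + W) = (27657 - 4422)*((-17125 - 2019) + 620) = 23235*(-19144 + 620) = 23235*(-18524) = -430405140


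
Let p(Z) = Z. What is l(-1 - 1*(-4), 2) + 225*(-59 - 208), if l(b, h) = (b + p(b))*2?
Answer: -60063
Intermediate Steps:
l(b, h) = 4*b (l(b, h) = (b + b)*2 = (2*b)*2 = 4*b)
l(-1 - 1*(-4), 2) + 225*(-59 - 208) = 4*(-1 - 1*(-4)) + 225*(-59 - 208) = 4*(-1 + 4) + 225*(-267) = 4*3 - 60075 = 12 - 60075 = -60063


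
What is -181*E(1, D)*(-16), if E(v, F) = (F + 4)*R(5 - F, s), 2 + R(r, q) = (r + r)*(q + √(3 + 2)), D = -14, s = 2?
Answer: -2143040 - 1100480*√5 ≈ -4.6038e+6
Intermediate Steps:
R(r, q) = -2 + 2*r*(q + √5) (R(r, q) = -2 + (r + r)*(q + √(3 + 2)) = -2 + (2*r)*(q + √5) = -2 + 2*r*(q + √5))
E(v, F) = (4 + F)*(18 - 4*F + 2*√5*(5 - F)) (E(v, F) = (F + 4)*(-2 + 2*2*(5 - F) + 2*(5 - F)*√5) = (4 + F)*(-2 + (20 - 4*F) + 2*√5*(5 - F)) = (4 + F)*(18 - 4*F + 2*√5*(5 - F)))
-181*E(1, D)*(-16) = -(-362)*(4 - 14)*(-9 + 2*(-14) + √5*(-5 - 14))*(-16) = -(-362)*(-10)*(-9 - 28 + √5*(-19))*(-16) = -(-362)*(-10)*(-9 - 28 - 19*√5)*(-16) = -(-362)*(-10)*(-37 - 19*√5)*(-16) = -181*(-740 - 380*√5)*(-16) = (133940 + 68780*√5)*(-16) = -2143040 - 1100480*√5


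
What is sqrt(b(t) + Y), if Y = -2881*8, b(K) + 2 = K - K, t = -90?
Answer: 5*I*sqrt(922) ≈ 151.82*I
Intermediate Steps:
b(K) = -2 (b(K) = -2 + (K - K) = -2 + 0 = -2)
Y = -23048
sqrt(b(t) + Y) = sqrt(-2 - 23048) = sqrt(-23050) = 5*I*sqrt(922)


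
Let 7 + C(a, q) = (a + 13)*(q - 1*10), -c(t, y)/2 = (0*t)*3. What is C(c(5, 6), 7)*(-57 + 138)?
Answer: -3726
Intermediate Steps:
c(t, y) = 0 (c(t, y) = -2*0*t*3 = -0*3 = -2*0 = 0)
C(a, q) = -7 + (-10 + q)*(13 + a) (C(a, q) = -7 + (a + 13)*(q - 1*10) = -7 + (13 + a)*(q - 10) = -7 + (13 + a)*(-10 + q) = -7 + (-10 + q)*(13 + a))
C(c(5, 6), 7)*(-57 + 138) = (-137 - 10*0 + 13*7 + 0*7)*(-57 + 138) = (-137 + 0 + 91 + 0)*81 = -46*81 = -3726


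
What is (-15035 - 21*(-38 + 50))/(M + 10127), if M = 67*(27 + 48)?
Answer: -15287/15152 ≈ -1.0089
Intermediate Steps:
M = 5025 (M = 67*75 = 5025)
(-15035 - 21*(-38 + 50))/(M + 10127) = (-15035 - 21*(-38 + 50))/(5025 + 10127) = (-15035 - 21*12)/15152 = (-15035 - 252)*(1/15152) = -15287*1/15152 = -15287/15152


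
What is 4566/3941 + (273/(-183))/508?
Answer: 141132577/122123708 ≈ 1.1557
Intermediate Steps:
4566/3941 + (273/(-183))/508 = 4566*(1/3941) + (273*(-1/183))*(1/508) = 4566/3941 - 91/61*1/508 = 4566/3941 - 91/30988 = 141132577/122123708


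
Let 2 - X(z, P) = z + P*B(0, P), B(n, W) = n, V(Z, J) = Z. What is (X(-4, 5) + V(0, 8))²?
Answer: 36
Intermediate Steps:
X(z, P) = 2 - z (X(z, P) = 2 - (z + P*0) = 2 - (z + 0) = 2 - z)
(X(-4, 5) + V(0, 8))² = ((2 - 1*(-4)) + 0)² = ((2 + 4) + 0)² = (6 + 0)² = 6² = 36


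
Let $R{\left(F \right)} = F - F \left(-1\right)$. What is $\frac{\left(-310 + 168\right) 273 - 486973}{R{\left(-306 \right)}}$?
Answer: $\frac{525739}{612} \approx 859.05$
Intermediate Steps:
$R{\left(F \right)} = 2 F$ ($R{\left(F \right)} = F - - F = F + F = 2 F$)
$\frac{\left(-310 + 168\right) 273 - 486973}{R{\left(-306 \right)}} = \frac{\left(-310 + 168\right) 273 - 486973}{2 \left(-306\right)} = \frac{\left(-142\right) 273 - 486973}{-612} = \left(-38766 - 486973\right) \left(- \frac{1}{612}\right) = \left(-525739\right) \left(- \frac{1}{612}\right) = \frac{525739}{612}$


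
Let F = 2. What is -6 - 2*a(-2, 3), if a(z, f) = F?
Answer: -10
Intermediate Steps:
a(z, f) = 2
-6 - 2*a(-2, 3) = -6 - 2*2 = -6 - 4 = -10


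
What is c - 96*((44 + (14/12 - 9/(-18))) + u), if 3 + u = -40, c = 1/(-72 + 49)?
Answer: -5889/23 ≈ -256.04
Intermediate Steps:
c = -1/23 (c = 1/(-23) = -1/23 ≈ -0.043478)
u = -43 (u = -3 - 40 = -43)
c - 96*((44 + (14/12 - 9/(-18))) + u) = -1/23 - 96*((44 + (14/12 - 9/(-18))) - 43) = -1/23 - 96*((44 + (14*(1/12) - 9*(-1/18))) - 43) = -1/23 - 96*((44 + (7/6 + 1/2)) - 43) = -1/23 - 96*((44 + 5/3) - 43) = -1/23 - 96*(137/3 - 43) = -1/23 - 96*8/3 = -1/23 - 256 = -5889/23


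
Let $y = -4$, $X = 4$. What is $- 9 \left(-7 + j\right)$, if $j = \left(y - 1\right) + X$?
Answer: $72$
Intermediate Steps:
$j = -1$ ($j = \left(-4 - 1\right) + 4 = -5 + 4 = -1$)
$- 9 \left(-7 + j\right) = - 9 \left(-7 - 1\right) = \left(-9\right) \left(-8\right) = 72$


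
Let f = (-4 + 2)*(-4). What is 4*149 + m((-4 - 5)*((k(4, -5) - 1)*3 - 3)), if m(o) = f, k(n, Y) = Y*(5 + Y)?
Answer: 604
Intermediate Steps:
f = 8 (f = -2*(-4) = 8)
m(o) = 8
4*149 + m((-4 - 5)*((k(4, -5) - 1)*3 - 3)) = 4*149 + 8 = 596 + 8 = 604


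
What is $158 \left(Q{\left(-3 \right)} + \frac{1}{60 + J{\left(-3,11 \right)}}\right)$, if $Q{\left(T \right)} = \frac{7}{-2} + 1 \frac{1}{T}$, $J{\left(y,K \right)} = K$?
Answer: $- \frac{128533}{213} \approx -603.44$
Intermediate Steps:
$Q{\left(T \right)} = - \frac{7}{2} + \frac{1}{T}$ ($Q{\left(T \right)} = 7 \left(- \frac{1}{2}\right) + \frac{1}{T} = - \frac{7}{2} + \frac{1}{T}$)
$158 \left(Q{\left(-3 \right)} + \frac{1}{60 + J{\left(-3,11 \right)}}\right) = 158 \left(\left(- \frac{7}{2} + \frac{1}{-3}\right) + \frac{1}{60 + 11}\right) = 158 \left(\left(- \frac{7}{2} - \frac{1}{3}\right) + \frac{1}{71}\right) = 158 \left(- \frac{23}{6} + \frac{1}{71}\right) = 158 \left(- \frac{1627}{426}\right) = - \frac{128533}{213}$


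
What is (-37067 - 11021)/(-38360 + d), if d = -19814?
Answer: 24044/29087 ≈ 0.82662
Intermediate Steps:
(-37067 - 11021)/(-38360 + d) = (-37067 - 11021)/(-38360 - 19814) = -48088/(-58174) = -48088*(-1/58174) = 24044/29087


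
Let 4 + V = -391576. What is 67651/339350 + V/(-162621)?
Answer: 143884146271/55185436350 ≈ 2.6073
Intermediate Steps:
V = -391580 (V = -4 - 391576 = -391580)
67651/339350 + V/(-162621) = 67651/339350 - 391580/(-162621) = 67651*(1/339350) - 391580*(-1/162621) = 67651/339350 + 391580/162621 = 143884146271/55185436350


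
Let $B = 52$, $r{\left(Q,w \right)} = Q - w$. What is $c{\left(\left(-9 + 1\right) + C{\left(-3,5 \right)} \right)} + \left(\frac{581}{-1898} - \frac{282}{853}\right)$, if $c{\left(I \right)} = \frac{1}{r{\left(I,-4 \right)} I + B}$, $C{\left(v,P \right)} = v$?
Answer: $- \frac{131357947}{208850226} \approx -0.62896$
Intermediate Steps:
$c{\left(I \right)} = \frac{1}{52 + I \left(4 + I\right)}$ ($c{\left(I \right)} = \frac{1}{\left(I - -4\right) I + 52} = \frac{1}{\left(I + 4\right) I + 52} = \frac{1}{\left(4 + I\right) I + 52} = \frac{1}{I \left(4 + I\right) + 52} = \frac{1}{52 + I \left(4 + I\right)}$)
$c{\left(\left(-9 + 1\right) + C{\left(-3,5 \right)} \right)} + \left(\frac{581}{-1898} - \frac{282}{853}\right) = \frac{1}{52 + \left(\left(-9 + 1\right) - 3\right) \left(4 + \left(\left(-9 + 1\right) - 3\right)\right)} + \left(\frac{581}{-1898} - \frac{282}{853}\right) = \frac{1}{52 + \left(-8 - 3\right) \left(4 - 11\right)} + \left(581 \left(- \frac{1}{1898}\right) - \frac{282}{853}\right) = \frac{1}{52 - 11 \left(4 - 11\right)} - \frac{1030829}{1618994} = \frac{1}{52 - -77} - \frac{1030829}{1618994} = \frac{1}{52 + 77} - \frac{1030829}{1618994} = \frac{1}{129} - \frac{1030829}{1618994} = - \frac{131357947}{208850226}$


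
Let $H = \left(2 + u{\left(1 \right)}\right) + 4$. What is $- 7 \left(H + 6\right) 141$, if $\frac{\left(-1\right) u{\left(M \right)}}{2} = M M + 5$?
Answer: $0$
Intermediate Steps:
$u{\left(M \right)} = -10 - 2 M^{2}$ ($u{\left(M \right)} = - 2 \left(M M + 5\right) = - 2 \left(M^{2} + 5\right) = - 2 \left(5 + M^{2}\right) = -10 - 2 M^{2}$)
$H = -6$ ($H = \left(2 - \left(10 + 2 \cdot 1^{2}\right)\right) + 4 = \left(2 - 12\right) + 4 = -10 + 4 = -6$)
$- 7 \left(H + 6\right) 141 = - 7 \left(-6 + 6\right) 141 = \left(-7\right) 0 \cdot 141 = 0 \cdot 141 = 0$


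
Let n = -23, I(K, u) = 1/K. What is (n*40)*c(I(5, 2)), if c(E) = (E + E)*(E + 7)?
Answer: -13248/5 ≈ -2649.6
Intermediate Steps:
c(E) = 2*E*(7 + E) (c(E) = (2*E)*(7 + E) = 2*E*(7 + E))
(n*40)*c(I(5, 2)) = (-23*40)*(2*(7 + 1/5)/5) = -1840*(7 + ⅕)/5 = -1840*36/(5*5) = -920*72/25 = -13248/5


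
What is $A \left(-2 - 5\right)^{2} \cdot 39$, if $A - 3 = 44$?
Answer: $89817$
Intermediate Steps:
$A = 47$ ($A = 3 + 44 = 47$)
$A \left(-2 - 5\right)^{2} \cdot 39 = 47 \left(-2 - 5\right)^{2} \cdot 39 = 47 \left(-7\right)^{2} \cdot 39 = 47 \cdot 49 \cdot 39 = 2303 \cdot 39 = 89817$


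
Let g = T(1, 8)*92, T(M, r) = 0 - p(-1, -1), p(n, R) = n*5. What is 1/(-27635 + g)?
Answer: -1/27175 ≈ -3.6799e-5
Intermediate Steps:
p(n, R) = 5*n
T(M, r) = 5 (T(M, r) = 0 - 5*(-1) = 0 - 1*(-5) = 0 + 5 = 5)
g = 460 (g = 5*92 = 460)
1/(-27635 + g) = 1/(-27635 + 460) = 1/(-27175) = -1/27175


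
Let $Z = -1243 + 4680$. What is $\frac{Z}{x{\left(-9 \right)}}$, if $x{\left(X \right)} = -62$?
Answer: $- \frac{3437}{62} \approx -55.435$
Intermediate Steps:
$Z = 3437$
$\frac{Z}{x{\left(-9 \right)}} = \frac{3437}{-62} = 3437 \left(- \frac{1}{62}\right) = - \frac{3437}{62}$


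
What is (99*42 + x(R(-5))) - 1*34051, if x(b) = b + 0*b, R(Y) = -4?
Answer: -29897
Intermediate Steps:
x(b) = b (x(b) = b + 0 = b)
(99*42 + x(R(-5))) - 1*34051 = (99*42 - 4) - 1*34051 = (4158 - 4) - 34051 = 4154 - 34051 = -29897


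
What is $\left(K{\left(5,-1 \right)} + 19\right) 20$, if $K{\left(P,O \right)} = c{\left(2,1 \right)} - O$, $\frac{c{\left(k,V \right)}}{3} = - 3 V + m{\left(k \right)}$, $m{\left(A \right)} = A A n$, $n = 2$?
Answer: $700$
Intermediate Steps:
$m{\left(A \right)} = 2 A^{2}$ ($m{\left(A \right)} = A A 2 = A^{2} \cdot 2 = 2 A^{2}$)
$c{\left(k,V \right)} = - 9 V + 6 k^{2}$ ($c{\left(k,V \right)} = 3 \left(- 3 V + 2 k^{2}\right) = - 9 V + 6 k^{2}$)
$K{\left(P,O \right)} = 15 - O$ ($K{\left(P,O \right)} = \left(\left(-9\right) 1 + 6 \cdot 2^{2}\right) - O = \left(-9 + 6 \cdot 4\right) - O = \left(-9 + 24\right) - O = 15 - O$)
$\left(K{\left(5,-1 \right)} + 19\right) 20 = \left(\left(15 - -1\right) + 19\right) 20 = \left(\left(15 + 1\right) + 19\right) 20 = \left(16 + 19\right) 20 = 35 \cdot 20 = 700$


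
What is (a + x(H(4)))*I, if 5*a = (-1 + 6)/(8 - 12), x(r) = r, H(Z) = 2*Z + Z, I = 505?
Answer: 23735/4 ≈ 5933.8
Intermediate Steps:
H(Z) = 3*Z
a = -¼ (a = ((-1 + 6)/(8 - 12))/5 = (5/(-4))/5 = (5*(-¼))/5 = (⅕)*(-5/4) = -¼ ≈ -0.25000)
(a + x(H(4)))*I = (-¼ + 3*4)*505 = (-¼ + 12)*505 = (47/4)*505 = 23735/4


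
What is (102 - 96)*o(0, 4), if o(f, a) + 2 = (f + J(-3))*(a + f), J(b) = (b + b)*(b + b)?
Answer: 852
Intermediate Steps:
J(b) = 4*b² (J(b) = (2*b)*(2*b) = 4*b²)
o(f, a) = -2 + (36 + f)*(a + f) (o(f, a) = -2 + (f + 4*(-3)²)*(a + f) = -2 + (f + 4*9)*(a + f) = -2 + (f + 36)*(a + f) = -2 + (36 + f)*(a + f))
(102 - 96)*o(0, 4) = (102 - 96)*(-2 + 0² + 36*4 + 36*0 + 4*0) = 6*(-2 + 0 + 144 + 0 + 0) = 6*142 = 852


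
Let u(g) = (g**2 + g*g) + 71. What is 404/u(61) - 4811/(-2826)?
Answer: 37286747/21231738 ≈ 1.7562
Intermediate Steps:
u(g) = 71 + 2*g**2 (u(g) = (g**2 + g**2) + 71 = 2*g**2 + 71 = 71 + 2*g**2)
404/u(61) - 4811/(-2826) = 404/(71 + 2*61**2) - 4811/(-2826) = 404/(71 + 2*3721) - 4811*(-1/2826) = 404/(71 + 7442) + 4811/2826 = 404/7513 + 4811/2826 = 37286747/21231738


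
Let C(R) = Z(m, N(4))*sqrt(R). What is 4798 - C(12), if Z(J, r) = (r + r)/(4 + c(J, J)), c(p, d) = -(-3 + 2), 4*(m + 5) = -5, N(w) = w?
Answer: 4798 - 16*sqrt(3)/5 ≈ 4792.5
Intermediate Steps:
m = -25/4 (m = -5 + (1/4)*(-5) = -5 - 5/4 = -25/4 ≈ -6.2500)
c(p, d) = 1 (c(p, d) = -1*(-1) = 1)
Z(J, r) = 2*r/5 (Z(J, r) = (r + r)/(4 + 1) = (2*r)/5 = (2*r)*(1/5) = 2*r/5)
C(R) = 8*sqrt(R)/5 (C(R) = ((2/5)*4)*sqrt(R) = 8*sqrt(R)/5)
4798 - C(12) = 4798 - 8*sqrt(12)/5 = 4798 - 8*2*sqrt(3)/5 = 4798 - 16*sqrt(3)/5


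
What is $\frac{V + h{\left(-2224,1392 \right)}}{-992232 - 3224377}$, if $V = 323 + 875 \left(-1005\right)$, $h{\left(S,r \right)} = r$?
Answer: $\frac{877660}{4216609} \approx 0.20814$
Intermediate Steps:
$V = -879052$ ($V = 323 - 879375 = -879052$)
$\frac{V + h{\left(-2224,1392 \right)}}{-992232 - 3224377} = \frac{-879052 + 1392}{-992232 - 3224377} = - \frac{877660}{-4216609} = \left(-877660\right) \left(- \frac{1}{4216609}\right) = \frac{877660}{4216609}$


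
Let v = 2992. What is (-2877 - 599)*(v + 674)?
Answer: -12743016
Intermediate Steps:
(-2877 - 599)*(v + 674) = (-2877 - 599)*(2992 + 674) = -3476*3666 = -12743016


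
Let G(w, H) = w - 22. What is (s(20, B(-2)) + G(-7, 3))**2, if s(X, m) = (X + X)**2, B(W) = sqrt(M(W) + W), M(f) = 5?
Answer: 2468041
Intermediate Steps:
G(w, H) = -22 + w
B(W) = sqrt(5 + W)
s(X, m) = 4*X**2 (s(X, m) = (2*X)**2 = 4*X**2)
(s(20, B(-2)) + G(-7, 3))**2 = (4*20**2 + (-22 - 7))**2 = (4*400 - 29)**2 = (1600 - 29)**2 = 1571**2 = 2468041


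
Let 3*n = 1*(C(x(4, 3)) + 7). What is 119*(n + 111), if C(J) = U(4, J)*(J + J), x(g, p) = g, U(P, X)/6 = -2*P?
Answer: -5236/3 ≈ -1745.3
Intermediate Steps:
U(P, X) = -12*P (U(P, X) = 6*(-2*P) = -12*P)
C(J) = -96*J (C(J) = (-12*4)*(J + J) = -96*J)
n = -377/3 (n = (1*(-96*4 + 7))/3 = (1*(-384 + 7))/3 = (1*(-377))/3 = (⅓)*(-377) = -377/3 ≈ -125.67)
119*(n + 111) = 119*(-377/3 + 111) = 119*(-44/3) = -5236/3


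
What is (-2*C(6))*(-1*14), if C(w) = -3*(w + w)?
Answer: -1008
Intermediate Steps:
C(w) = -6*w
(-2*C(6))*(-1*14) = (-(-12)*6)*(-1*14) = -2*(-36)*(-14) = 72*(-14) = -1008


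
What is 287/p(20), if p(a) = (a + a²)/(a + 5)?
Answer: 205/12 ≈ 17.083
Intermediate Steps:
p(a) = (a + a²)/(5 + a)
287/p(20) = 287/((20*(1 + 20)/(5 + 20))) = 287/((20*21/25)) = 287/((20*(1/25)*21)) = 287/(84/5) = 287*(5/84) = 205/12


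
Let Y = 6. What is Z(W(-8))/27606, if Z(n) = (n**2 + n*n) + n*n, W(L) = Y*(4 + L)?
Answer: 288/4601 ≈ 0.062595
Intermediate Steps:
W(L) = 24 + 6*L (W(L) = 6*(4 + L) = 24 + 6*L)
Z(n) = 3*n**2 (Z(n) = (n**2 + n**2) + n**2 = 2*n**2 + n**2 = 3*n**2)
Z(W(-8))/27606 = (3*(24 + 6*(-8))**2)/27606 = (3*(24 - 48)**2)*(1/27606) = (3*(-24)**2)*(1/27606) = (3*576)*(1/27606) = 1728*(1/27606) = 288/4601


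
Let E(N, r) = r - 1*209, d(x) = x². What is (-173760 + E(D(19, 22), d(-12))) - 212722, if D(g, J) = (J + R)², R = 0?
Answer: -386547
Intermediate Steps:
D(g, J) = J² (D(g, J) = (J + 0)² = J²)
E(N, r) = -209 + r (E(N, r) = r - 209 = -209 + r)
(-173760 + E(D(19, 22), d(-12))) - 212722 = (-173760 + (-209 + (-12)²)) - 212722 = (-173760 + (-209 + 144)) - 212722 = (-173760 - 65) - 212722 = -173825 - 212722 = -386547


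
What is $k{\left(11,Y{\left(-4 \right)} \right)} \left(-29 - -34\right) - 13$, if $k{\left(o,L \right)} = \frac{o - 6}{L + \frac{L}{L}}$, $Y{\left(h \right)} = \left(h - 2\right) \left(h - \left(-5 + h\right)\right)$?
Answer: $- \frac{402}{29} \approx -13.862$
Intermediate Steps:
$Y{\left(h \right)} = -10 + 5 h$ ($Y{\left(h \right)} = \left(-2 + h\right) 5 = -10 + 5 h$)
$k{\left(o,L \right)} = \frac{-6 + o}{1 + L}$ ($k{\left(o,L \right)} = \frac{-6 + o}{L + 1} = \frac{-6 + o}{1 + L}$)
$k{\left(11,Y{\left(-4 \right)} \right)} \left(-29 - -34\right) - 13 = \frac{-6 + 11}{1 + \left(-10 + 5 \left(-4\right)\right)} \left(-29 - -34\right) - 13 = \frac{1}{1 - 30} \cdot 5 \left(-29 + 34\right) - 13 = \frac{1}{1 - 30} \cdot 5 \cdot 5 - 13 = \frac{1}{-29} \cdot 5 \cdot 5 - 13 = \left(- \frac{1}{29}\right) 5 \cdot 5 - 13 = \left(- \frac{5}{29}\right) 5 - 13 = - \frac{25}{29} - 13 = - \frac{402}{29}$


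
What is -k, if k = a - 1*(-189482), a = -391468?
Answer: 201986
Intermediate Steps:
k = -201986 (k = -391468 - 1*(-189482) = -391468 + 189482 = -201986)
-k = -1*(-201986) = 201986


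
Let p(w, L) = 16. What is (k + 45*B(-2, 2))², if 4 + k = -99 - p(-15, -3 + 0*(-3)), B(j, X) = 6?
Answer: 22801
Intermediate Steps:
k = -119 (k = -4 + (-99 - 1*16) = -4 + (-99 - 16) = -4 - 115 = -119)
(k + 45*B(-2, 2))² = (-119 + 45*6)² = (-119 + 270)² = 151² = 22801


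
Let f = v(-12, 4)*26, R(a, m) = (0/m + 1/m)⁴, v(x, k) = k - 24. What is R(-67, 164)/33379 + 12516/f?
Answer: -37776722958726463/1569502711612160 ≈ -24.069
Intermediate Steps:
v(x, k) = -24 + k
R(a, m) = m⁻⁴ (R(a, m) = (0 + 1/m)⁴ = (1/m)⁴ = m⁻⁴)
f = -520 (f = (-24 + 4)*26 = -20*26 = -520)
R(-67, 164)/33379 + 12516/f = 1/(164⁴*33379) + 12516/(-520) = (1/723394816)*(1/33379) + 12516*(-1/520) = 1/24146195563264 - 3129/130 = -37776722958726463/1569502711612160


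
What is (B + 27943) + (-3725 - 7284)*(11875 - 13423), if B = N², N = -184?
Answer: 17103731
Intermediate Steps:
B = 33856 (B = (-184)² = 33856)
(B + 27943) + (-3725 - 7284)*(11875 - 13423) = (33856 + 27943) + (-3725 - 7284)*(11875 - 13423) = 61799 - 11009*(-1548) = 61799 + 17041932 = 17103731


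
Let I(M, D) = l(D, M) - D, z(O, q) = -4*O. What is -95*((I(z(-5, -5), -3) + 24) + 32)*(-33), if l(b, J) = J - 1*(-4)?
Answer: 260205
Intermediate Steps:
l(b, J) = 4 + J (l(b, J) = J + 4 = 4 + J)
I(M, D) = 4 + M - D (I(M, D) = (4 + M) - D = 4 + M - D)
-95*((I(z(-5, -5), -3) + 24) + 32)*(-33) = -95*(((4 - 4*(-5) - 1*(-3)) + 24) + 32)*(-33) = -95*(((4 + 20 + 3) + 24) + 32)*(-33) = -95*((27 + 24) + 32)*(-33) = -95*(51 + 32)*(-33) = -95*83*(-33) = -7885*(-33) = 260205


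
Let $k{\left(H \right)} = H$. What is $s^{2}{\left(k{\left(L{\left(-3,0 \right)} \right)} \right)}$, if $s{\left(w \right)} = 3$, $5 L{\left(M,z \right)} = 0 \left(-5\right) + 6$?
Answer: $9$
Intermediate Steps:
$L{\left(M,z \right)} = \frac{6}{5}$ ($L{\left(M,z \right)} = \frac{0 \left(-5\right) + 6}{5} = \frac{0 + 6}{5} = \frac{1}{5} \cdot 6 = \frac{6}{5}$)
$s^{2}{\left(k{\left(L{\left(-3,0 \right)} \right)} \right)} = 3^{2} = 9$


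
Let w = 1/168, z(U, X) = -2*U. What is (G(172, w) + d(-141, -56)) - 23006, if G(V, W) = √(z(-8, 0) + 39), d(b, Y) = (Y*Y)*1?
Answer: -19870 + √55 ≈ -19863.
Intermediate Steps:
d(b, Y) = Y² (d(b, Y) = Y²*1 = Y²)
w = 1/168 ≈ 0.0059524
G(V, W) = √55 (G(V, W) = √(-2*(-8) + 39) = √(16 + 39) = √55)
(G(172, w) + d(-141, -56)) - 23006 = (√55 + (-56)²) - 23006 = (√55 + 3136) - 23006 = (3136 + √55) - 23006 = -19870 + √55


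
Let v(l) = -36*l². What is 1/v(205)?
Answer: -1/1512900 ≈ -6.6098e-7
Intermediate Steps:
1/v(205) = 1/(-36*205²) = 1/(-36*42025) = 1/(-1512900) = -1/1512900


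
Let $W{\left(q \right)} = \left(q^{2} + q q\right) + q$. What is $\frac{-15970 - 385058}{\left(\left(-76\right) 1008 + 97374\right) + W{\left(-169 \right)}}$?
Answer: $- \frac{401028}{77719} \approx -5.16$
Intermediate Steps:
$W{\left(q \right)} = q + 2 q^{2}$ ($W{\left(q \right)} = \left(q^{2} + q^{2}\right) + q = 2 q^{2} + q = q + 2 q^{2}$)
$\frac{-15970 - 385058}{\left(\left(-76\right) 1008 + 97374\right) + W{\left(-169 \right)}} = \frac{-15970 - 385058}{\left(\left(-76\right) 1008 + 97374\right) - 169 \left(1 + 2 \left(-169\right)\right)} = - \frac{401028}{\left(-76608 + 97374\right) - 169 \left(1 - 338\right)} = - \frac{401028}{20766 - -56953} = - \frac{401028}{20766 + 56953} = - \frac{401028}{77719}$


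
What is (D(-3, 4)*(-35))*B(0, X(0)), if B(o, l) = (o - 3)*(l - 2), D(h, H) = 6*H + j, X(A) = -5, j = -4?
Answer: -14700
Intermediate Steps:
D(h, H) = -4 + 6*H (D(h, H) = 6*H - 4 = -4 + 6*H)
B(o, l) = (-3 + o)*(-2 + l)
(D(-3, 4)*(-35))*B(0, X(0)) = ((-4 + 6*4)*(-35))*(6 - 3*(-5) - 2*0 - 5*0) = ((-4 + 24)*(-35))*(6 + 15 + 0 + 0) = (20*(-35))*21 = -700*21 = -14700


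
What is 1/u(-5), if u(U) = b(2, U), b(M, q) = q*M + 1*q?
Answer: -1/15 ≈ -0.066667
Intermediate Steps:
b(M, q) = q + M*q (b(M, q) = M*q + q = q + M*q)
u(U) = 3*U (u(U) = U*(1 + 2) = U*3 = 3*U)
1/u(-5) = 1/(3*(-5)) = 1/(-15) = -1/15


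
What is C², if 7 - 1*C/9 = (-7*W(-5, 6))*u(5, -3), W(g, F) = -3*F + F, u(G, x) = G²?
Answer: 354832569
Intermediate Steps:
W(g, F) = -2*F
C = -18837 (C = 63 - 9*(-(-14)*6)*5² = 63 - 9*(-7*(-12))*25 = 63 - 756*25 = 63 - 9*2100 = 63 - 18900 = -18837)
C² = (-18837)² = 354832569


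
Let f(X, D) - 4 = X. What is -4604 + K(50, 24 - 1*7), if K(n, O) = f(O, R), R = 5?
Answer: -4583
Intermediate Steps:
f(X, D) = 4 + X
K(n, O) = 4 + O
-4604 + K(50, 24 - 1*7) = -4604 + (4 + (24 - 1*7)) = -4604 + (4 + (24 - 7)) = -4604 + (4 + 17) = -4604 + 21 = -4583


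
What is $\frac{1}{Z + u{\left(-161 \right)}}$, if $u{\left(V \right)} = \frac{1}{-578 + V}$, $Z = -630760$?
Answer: $- \frac{739}{466131641} \approx -1.5854 \cdot 10^{-6}$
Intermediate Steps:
$\frac{1}{Z + u{\left(-161 \right)}} = \frac{1}{-630760 + \frac{1}{-578 - 161}} = \frac{1}{-630760 + \frac{1}{-739}} = \frac{1}{-630760 - \frac{1}{739}} = \frac{1}{- \frac{466131641}{739}} = - \frac{739}{466131641}$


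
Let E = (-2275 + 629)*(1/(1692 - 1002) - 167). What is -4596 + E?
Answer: 93247847/345 ≈ 2.7028e+5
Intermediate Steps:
E = 94833467/345 (E = -1646*(1/690 - 167) = -1646*(-115229/690) = 94833467/345 ≈ 2.7488e+5)
-4596 + E = -4596 + 94833467/345 = 93247847/345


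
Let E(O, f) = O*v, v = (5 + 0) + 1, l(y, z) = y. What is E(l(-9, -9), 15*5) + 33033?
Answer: 32979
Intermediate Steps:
v = 6 (v = 5 + 1 = 6)
E(O, f) = 6*O (E(O, f) = O*6 = 6*O)
E(l(-9, -9), 15*5) + 33033 = 6*(-9) + 33033 = -54 + 33033 = 32979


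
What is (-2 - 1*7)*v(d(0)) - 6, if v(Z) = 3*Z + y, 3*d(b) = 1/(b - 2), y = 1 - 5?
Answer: 69/2 ≈ 34.500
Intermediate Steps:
y = -4
d(b) = 1/(3*(-2 + b)) (d(b) = 1/(3*(b - 2)) = 1/(3*(-2 + b)))
v(Z) = -4 + 3*Z (v(Z) = 3*Z - 4 = -4 + 3*Z)
(-2 - 1*7)*v(d(0)) - 6 = (-2 - 1*7)*(-4 + 3*(1/(3*(-2 + 0)))) - 6 = (-2 - 7)*(-4 + 3*((⅓)/(-2))) - 6 = -9*(-4 + 3*((⅓)*(-½))) - 6 = -9*(-4 + 3*(-⅙)) - 6 = -9*(-4 - ½) - 6 = -9*(-9/2) - 6 = 81/2 - 6 = 69/2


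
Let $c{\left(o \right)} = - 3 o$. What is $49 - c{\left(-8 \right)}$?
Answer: $25$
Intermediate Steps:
$49 - c{\left(-8 \right)} = 49 - \left(-3\right) \left(-8\right) = 49 - 24 = 25$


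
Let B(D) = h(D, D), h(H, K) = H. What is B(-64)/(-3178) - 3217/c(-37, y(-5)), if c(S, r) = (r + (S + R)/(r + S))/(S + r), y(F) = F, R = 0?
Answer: -9017232596/274897 ≈ -32802.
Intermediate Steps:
B(D) = D
c(S, r) = (r + S/(S + r))/(S + r) (c(S, r) = (r + (S + 0)/(r + S))/(S + r) = (r + S/(S + r))/(S + r))
B(-64)/(-3178) - 3217/c(-37, y(-5)) = -64/(-3178) - 3217*(-37 - 5)**2/(-37 + (-5)**2 - 37*(-5)) = -64*(-1/3178) - 3217*1764/(-37 + 25 + 185) = 32/1589 - 3217/((1/1764)*173) = 32/1589 - 3217/173/1764 = 32/1589 - 3217*1764/173 = 32/1589 - 5674788/173 = -9017232596/274897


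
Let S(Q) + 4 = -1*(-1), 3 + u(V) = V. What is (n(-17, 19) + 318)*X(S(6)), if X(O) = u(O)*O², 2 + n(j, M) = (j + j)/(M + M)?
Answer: -323298/19 ≈ -17016.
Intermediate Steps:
n(j, M) = -2 + j/M (n(j, M) = -2 + (j + j)/(M + M) = -2 + (2*j)/((2*M)) = -2 + (2*j)*(1/(2*M)) = -2 + j/M)
u(V) = -3 + V
S(Q) = -3 (S(Q) = -4 - 1*(-1) = -4 + 1 = -3)
X(O) = O²*(-3 + O) (X(O) = (-3 + O)*O² = O²*(-3 + O))
(n(-17, 19) + 318)*X(S(6)) = ((-2 - 17/19) + 318)*((-3)²*(-3 - 3)) = ((-2 - 17*1/19) + 318)*(9*(-6)) = ((-2 - 17/19) + 318)*(-54) = (-55/19 + 318)*(-54) = (5987/19)*(-54) = -323298/19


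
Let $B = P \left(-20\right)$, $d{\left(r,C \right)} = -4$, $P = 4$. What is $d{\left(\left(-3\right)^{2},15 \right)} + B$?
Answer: $-84$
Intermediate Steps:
$B = -80$ ($B = 4 \left(-20\right) = -80$)
$d{\left(\left(-3\right)^{2},15 \right)} + B = -4 - 80 = -84$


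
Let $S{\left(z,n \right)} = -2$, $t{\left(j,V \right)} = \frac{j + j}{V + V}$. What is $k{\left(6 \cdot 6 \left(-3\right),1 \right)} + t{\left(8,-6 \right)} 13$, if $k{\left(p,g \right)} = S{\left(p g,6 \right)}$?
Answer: $- \frac{58}{3} \approx -19.333$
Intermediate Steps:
$t{\left(j,V \right)} = \frac{j}{V}$ ($t{\left(j,V \right)} = \frac{2 j}{2 V} = 2 j \frac{1}{2 V} = \frac{j}{V}$)
$k{\left(p,g \right)} = -2$
$k{\left(6 \cdot 6 \left(-3\right),1 \right)} + t{\left(8,-6 \right)} 13 = -2 + \frac{8}{-6} \cdot 13 = -2 + 8 \left(- \frac{1}{6}\right) 13 = -2 - \frac{52}{3} = - \frac{58}{3}$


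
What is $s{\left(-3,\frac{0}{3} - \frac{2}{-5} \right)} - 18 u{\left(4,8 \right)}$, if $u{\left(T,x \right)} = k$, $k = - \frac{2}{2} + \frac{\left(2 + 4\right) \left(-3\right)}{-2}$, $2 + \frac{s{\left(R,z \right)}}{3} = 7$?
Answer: $-129$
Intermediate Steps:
$s{\left(R,z \right)} = 15$ ($s{\left(R,z \right)} = -6 + 3 \cdot 7 = -6 + 21 = 15$)
$k = 8$ ($k = \left(-2\right) \frac{1}{2} + 6 \left(-3\right) \left(- \frac{1}{2}\right) = -1 - -9 = -1 + 9 = 8$)
$u{\left(T,x \right)} = 8$
$s{\left(-3,\frac{0}{3} - \frac{2}{-5} \right)} - 18 u{\left(4,8 \right)} = 15 - 144 = -129$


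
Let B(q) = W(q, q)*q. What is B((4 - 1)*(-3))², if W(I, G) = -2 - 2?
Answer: 1296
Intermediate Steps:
W(I, G) = -4
B(q) = -4*q
B((4 - 1)*(-3))² = (-4*(4 - 1)*(-3))² = (-12*(-3))² = (-4*(-9))² = 36² = 1296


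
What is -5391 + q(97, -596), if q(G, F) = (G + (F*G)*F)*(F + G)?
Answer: -17193573842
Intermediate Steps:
q(G, F) = (F + G)*(G + G*F²) (q(G, F) = (G + G*F²)*(F + G) = (F + G)*(G + G*F²))
-5391 + q(97, -596) = -5391 + 97*(-596 + 97 + (-596)³ + 97*(-596)²) = -5391 + 97*(-596 + 97 - 211708736 + 97*355216) = -5391 + 97*(-596 + 97 - 211708736 + 34455952) = -5391 + 97*(-177253283) = -5391 - 17193568451 = -17193573842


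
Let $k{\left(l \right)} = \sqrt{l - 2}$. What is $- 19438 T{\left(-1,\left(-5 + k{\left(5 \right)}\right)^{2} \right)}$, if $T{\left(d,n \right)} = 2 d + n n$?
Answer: $-21031916 + 10885280 \sqrt{3} \approx -2.1781 \cdot 10^{6}$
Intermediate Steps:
$k{\left(l \right)} = \sqrt{-2 + l}$
$T{\left(d,n \right)} = n^{2} + 2 d$ ($T{\left(d,n \right)} = 2 d + n^{2} = n^{2} + 2 d$)
$- 19438 T{\left(-1,\left(-5 + k{\left(5 \right)}\right)^{2} \right)} = - 19438 \left(\left(\left(-5 + \sqrt{-2 + 5}\right)^{2}\right)^{2} + 2 \left(-1\right)\right) = - 19438 \left(\left(\left(-5 + \sqrt{3}\right)^{2}\right)^{2} - 2\right) = - 19438 \left(\left(-5 + \sqrt{3}\right)^{4} - 2\right) = - 19438 \left(-2 + \left(-5 + \sqrt{3}\right)^{4}\right) = 38876 - 19438 \left(-5 + \sqrt{3}\right)^{4}$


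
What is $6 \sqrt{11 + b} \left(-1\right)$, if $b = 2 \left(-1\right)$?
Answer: $-18$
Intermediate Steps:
$b = -2$
$6 \sqrt{11 + b} \left(-1\right) = 6 \sqrt{11 - 2} \left(-1\right) = 6 \sqrt{9} \left(-1\right) = 6 \cdot 3 \left(-1\right) = 18 \left(-1\right) = -18$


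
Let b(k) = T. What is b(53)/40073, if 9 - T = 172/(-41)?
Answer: 541/1642993 ≈ 0.00032928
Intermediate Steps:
T = 541/41 (T = 9 - 172/(-41) = 9 - 172*(-1)/41 = 9 - 1*(-172/41) = 9 + 172/41 = 541/41 ≈ 13.195)
b(k) = 541/41
b(53)/40073 = (541/41)/40073 = (541/41)*(1/40073) = 541/1642993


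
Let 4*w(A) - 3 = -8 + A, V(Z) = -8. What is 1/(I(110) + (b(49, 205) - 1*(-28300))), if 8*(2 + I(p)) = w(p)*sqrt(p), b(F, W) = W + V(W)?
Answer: 2917888/83145097285 - 336*sqrt(110)/83145097285 ≈ 3.5052e-5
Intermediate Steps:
b(F, W) = -8 + W (b(F, W) = W - 8 = -8 + W)
w(A) = -5/4 + A/4 (w(A) = 3/4 + (-8 + A)/4 = 3/4 + (-2 + A/4) = -5/4 + A/4)
I(p) = -2 + sqrt(p)*(-5/4 + p/4)/8 (I(p) = -2 + ((-5/4 + p/4)*sqrt(p))/8 = -2 + (sqrt(p)*(-5/4 + p/4))/8 = -2 + sqrt(p)*(-5/4 + p/4)/8)
1/(I(110) + (b(49, 205) - 1*(-28300))) = 1/((-2 + sqrt(110)*(-5 + 110)/32) + ((-8 + 205) - 1*(-28300))) = 1/((-2 + (1/32)*sqrt(110)*105) + (197 + 28300)) = 1/((-2 + 105*sqrt(110)/32) + 28497) = 1/(28495 + 105*sqrt(110)/32)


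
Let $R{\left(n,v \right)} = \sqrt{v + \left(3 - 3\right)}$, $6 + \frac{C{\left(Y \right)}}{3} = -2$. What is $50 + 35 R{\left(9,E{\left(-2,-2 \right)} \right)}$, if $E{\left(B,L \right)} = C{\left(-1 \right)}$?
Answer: $50 + 70 i \sqrt{6} \approx 50.0 + 171.46 i$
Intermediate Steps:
$C{\left(Y \right)} = -24$ ($C{\left(Y \right)} = -18 + 3 \left(-2\right) = -18 - 6 = -24$)
$E{\left(B,L \right)} = -24$
$R{\left(n,v \right)} = \sqrt{v}$ ($R{\left(n,v \right)} = \sqrt{v + \left(3 - 3\right)} = \sqrt{v + 0} = \sqrt{v}$)
$50 + 35 R{\left(9,E{\left(-2,-2 \right)} \right)} = 50 + 35 \sqrt{-24} = 50 + 35 \cdot 2 i \sqrt{6} = 50 + 70 i \sqrt{6}$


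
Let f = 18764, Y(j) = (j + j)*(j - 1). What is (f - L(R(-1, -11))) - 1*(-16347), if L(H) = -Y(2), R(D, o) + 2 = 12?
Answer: 35115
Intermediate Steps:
R(D, o) = 10 (R(D, o) = -2 + 12 = 10)
Y(j) = 2*j*(-1 + j) (Y(j) = (2*j)*(-1 + j) = 2*j*(-1 + j))
L(H) = -4 (L(H) = -2*2*(-1 + 2) = -2*2 = -1*4 = -4)
(f - L(R(-1, -11))) - 1*(-16347) = (18764 - 1*(-4)) - 1*(-16347) = (18764 + 4) + 16347 = 18768 + 16347 = 35115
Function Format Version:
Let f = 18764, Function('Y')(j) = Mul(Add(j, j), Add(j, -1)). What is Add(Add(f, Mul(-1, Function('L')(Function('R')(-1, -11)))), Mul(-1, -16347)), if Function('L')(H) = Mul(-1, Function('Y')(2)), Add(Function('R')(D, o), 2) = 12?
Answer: 35115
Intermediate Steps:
Function('R')(D, o) = 10 (Function('R')(D, o) = Add(-2, 12) = 10)
Function('Y')(j) = Mul(2, j, Add(-1, j)) (Function('Y')(j) = Mul(Mul(2, j), Add(-1, j)) = Mul(2, j, Add(-1, j)))
Function('L')(H) = -4 (Function('L')(H) = Mul(-1, Mul(2, 2, Add(-1, 2))) = Mul(-1, Mul(2, 2, 1)) = Mul(-1, 4) = -4)
Add(Add(f, Mul(-1, Function('L')(Function('R')(-1, -11)))), Mul(-1, -16347)) = Add(Add(18764, Mul(-1, -4)), Mul(-1, -16347)) = Add(Add(18764, 4), 16347) = Add(18768, 16347) = 35115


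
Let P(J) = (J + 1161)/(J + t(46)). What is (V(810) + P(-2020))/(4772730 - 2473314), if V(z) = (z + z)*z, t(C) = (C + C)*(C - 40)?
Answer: 1926310459/3375542688 ≈ 0.57067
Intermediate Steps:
t(C) = 2*C*(-40 + C) (t(C) = (2*C)*(-40 + C) = 2*C*(-40 + C))
P(J) = (1161 + J)/(552 + J) (P(J) = (J + 1161)/(J + 2*46*(-40 + 46)) = (1161 + J)/(J + 2*46*6) = (1161 + J)/(J + 552) = (1161 + J)/(552 + J))
V(z) = 2*z² (V(z) = (2*z)*z = 2*z²)
(V(810) + P(-2020))/(4772730 - 2473314) = (2*810² + (1161 - 2020)/(552 - 2020))/(4772730 - 2473314) = (2*656100 - 859/(-1468))/2299416 = (1312200 - 1/1468*(-859))*(1/2299416) = (1312200 + 859/1468)*(1/2299416) = (1926310459/1468)*(1/2299416) = 1926310459/3375542688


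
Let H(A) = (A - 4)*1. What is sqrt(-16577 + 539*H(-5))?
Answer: 2*I*sqrt(5357) ≈ 146.38*I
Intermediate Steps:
H(A) = -4 + A (H(A) = (-4 + A)*1 = -4 + A)
sqrt(-16577 + 539*H(-5)) = sqrt(-16577 + 539*(-4 - 5)) = sqrt(-16577 + 539*(-9)) = sqrt(-16577 - 4851) = sqrt(-21428) = 2*I*sqrt(5357)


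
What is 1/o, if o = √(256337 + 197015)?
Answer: √113338/226676 ≈ 0.0014852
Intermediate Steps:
o = 2*√113338 (o = √453352 = 2*√113338 ≈ 673.31)
1/o = 1/(2*√113338) = √113338/226676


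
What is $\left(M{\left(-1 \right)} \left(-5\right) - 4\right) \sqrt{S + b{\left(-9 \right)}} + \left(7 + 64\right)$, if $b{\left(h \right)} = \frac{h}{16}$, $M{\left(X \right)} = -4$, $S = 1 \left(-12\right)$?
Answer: $71 + 4 i \sqrt{201} \approx 71.0 + 56.71 i$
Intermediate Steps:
$S = -12$
$b{\left(h \right)} = \frac{h}{16}$ ($b{\left(h \right)} = h \frac{1}{16} = \frac{h}{16}$)
$\left(M{\left(-1 \right)} \left(-5\right) - 4\right) \sqrt{S + b{\left(-9 \right)}} + \left(7 + 64\right) = \left(\left(-4\right) \left(-5\right) - 4\right) \sqrt{-12 + \frac{1}{16} \left(-9\right)} + \left(7 + 64\right) = \left(20 - 4\right) \sqrt{-12 - \frac{9}{16}} + 71 = 16 \sqrt{- \frac{201}{16}} + 71 = 16 \frac{i \sqrt{201}}{4} + 71 = 4 i \sqrt{201} + 71 = 71 + 4 i \sqrt{201}$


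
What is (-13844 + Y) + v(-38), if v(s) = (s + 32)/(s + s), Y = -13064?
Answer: -1022501/38 ≈ -26908.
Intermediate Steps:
v(s) = (32 + s)/(2*s) (v(s) = (32 + s)/((2*s)) = (32 + s)*(1/(2*s)) = (32 + s)/(2*s))
(-13844 + Y) + v(-38) = (-13844 - 13064) + (1/2)*(32 - 38)/(-38) = -26908 + (1/2)*(-1/38)*(-6) = -26908 + 3/38 = -1022501/38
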